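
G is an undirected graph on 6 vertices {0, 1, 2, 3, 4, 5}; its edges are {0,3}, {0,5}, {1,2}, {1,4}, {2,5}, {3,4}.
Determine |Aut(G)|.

G is 2-regular and connected on 6 vertices, i.e. the cycle C_6. The automorphisms of the 6-cycle are exactly the symmetries of a regular 6-gon: the dihedral group D_6, |D_6| = 12.

12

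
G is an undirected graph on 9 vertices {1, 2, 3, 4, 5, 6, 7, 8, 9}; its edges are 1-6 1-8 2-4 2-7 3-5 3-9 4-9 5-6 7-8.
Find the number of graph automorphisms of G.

18

Every vertex has degree 2 and the graph is connected, so G is the 9-cycle C_9. The automorphisms of the 9-cycle are exactly the symmetries of a regular 9-gon: the dihedral group D_9, |D_9| = 18.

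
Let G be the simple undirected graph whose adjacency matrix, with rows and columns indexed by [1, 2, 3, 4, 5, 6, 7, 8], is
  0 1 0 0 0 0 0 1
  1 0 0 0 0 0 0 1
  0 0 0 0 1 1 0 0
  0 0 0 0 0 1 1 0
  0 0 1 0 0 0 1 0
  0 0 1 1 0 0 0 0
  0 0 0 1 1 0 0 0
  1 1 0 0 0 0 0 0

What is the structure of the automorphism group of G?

D_3 × D_5

G has two connected components, {3, 4, 5, 6, 7} and {1, 2, 8}; each is 2-regular, so G = C_5 ⊔ C_3. No automorphism exchanges components of different sizes, hence Aut(G) is the direct product D_3 × D_5, order 60.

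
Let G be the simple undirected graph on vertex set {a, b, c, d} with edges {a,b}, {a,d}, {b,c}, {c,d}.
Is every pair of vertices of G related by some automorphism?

Yes

G is 2-regular and bipartite on 2^2 = 4 vertices with girth 4; it is the hypercube graph Q_2. The symmetry group of the 2-cube is the hyperoctahedral group B_2 = Z_2 ≀ S_2, of order 2^2·2! = 8. This group acts transitively on the 4 vertices.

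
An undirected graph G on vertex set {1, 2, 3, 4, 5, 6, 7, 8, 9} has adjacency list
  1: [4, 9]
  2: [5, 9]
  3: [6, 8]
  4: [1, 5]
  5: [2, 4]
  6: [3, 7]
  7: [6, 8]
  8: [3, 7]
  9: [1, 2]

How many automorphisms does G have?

80

G has two connected components, {1, 2, 4, 5, 9} and {3, 6, 7, 8}; each is 2-regular, so G = C_5 ⊔ C_4. The components are non-isomorphic (different sizes), so Aut(G) = Aut(C_4) × Aut(C_5) = D_4 × D_5 of order 8·10 = 80.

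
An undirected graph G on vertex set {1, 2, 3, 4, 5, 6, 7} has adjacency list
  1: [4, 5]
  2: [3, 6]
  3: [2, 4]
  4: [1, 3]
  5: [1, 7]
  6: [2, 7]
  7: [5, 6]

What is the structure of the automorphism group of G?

G is 2-regular and connected on 7 vertices, i.e. the cycle C_7. The automorphisms of the 7-cycle are exactly the symmetries of a regular 7-gon: the dihedral group D_7, |D_7| = 14.

D_7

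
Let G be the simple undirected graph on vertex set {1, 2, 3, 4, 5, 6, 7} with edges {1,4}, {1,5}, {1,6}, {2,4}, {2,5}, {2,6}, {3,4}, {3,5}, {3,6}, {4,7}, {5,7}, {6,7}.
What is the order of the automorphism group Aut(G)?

144

The vertices split by degree into {4, 5, 6} (degree 4) and {1, 2, 3, 7} (degree 3); every edge runs between the two parts, so G is the complete bipartite graph K_{3,4}. The parts have unequal sizes, so no automorphism swaps them; each part is permuted independently, giving S_4 × S_3 of order 4!·3! = 144.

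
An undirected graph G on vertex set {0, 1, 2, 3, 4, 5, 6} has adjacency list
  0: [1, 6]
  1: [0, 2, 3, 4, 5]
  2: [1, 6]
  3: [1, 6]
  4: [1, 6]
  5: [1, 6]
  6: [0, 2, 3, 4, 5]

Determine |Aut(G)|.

240

The vertices split by degree into {1, 6} (degree 5) and {0, 2, 3, 4, 5} (degree 2); every edge runs between the two parts, so G is the complete bipartite graph K_{2,5}. The parts have unequal sizes, so no automorphism swaps them; each part is permuted independently, giving S_2 × S_5 of order 2!·5! = 240.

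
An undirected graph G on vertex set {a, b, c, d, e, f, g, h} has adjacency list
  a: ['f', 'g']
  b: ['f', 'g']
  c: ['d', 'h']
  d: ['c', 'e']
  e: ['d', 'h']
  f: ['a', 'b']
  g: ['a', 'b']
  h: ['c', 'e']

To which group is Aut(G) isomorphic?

D_4 ≀ Z_2

G has two connected components, {a, b, f, g} and {c, d, e, h}; each is 2-regular, so G = C_4 ⊔ C_4. Aut of a disjoint union of two copies of C_4 is the wreath product D_4 ≀ Z_2, of order 2·8² = 128.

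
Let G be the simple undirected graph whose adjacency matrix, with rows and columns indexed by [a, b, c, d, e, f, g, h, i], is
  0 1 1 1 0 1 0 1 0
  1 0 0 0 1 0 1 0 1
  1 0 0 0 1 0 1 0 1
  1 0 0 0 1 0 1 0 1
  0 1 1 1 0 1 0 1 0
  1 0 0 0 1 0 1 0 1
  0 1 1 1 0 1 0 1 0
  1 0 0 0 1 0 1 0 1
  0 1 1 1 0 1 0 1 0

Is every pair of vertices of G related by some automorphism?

No

Automorphisms preserve degree, but G has vertices of degree 4 and vertices of degree 5; no automorphism maps one to the other, so G is not vertex-transitive.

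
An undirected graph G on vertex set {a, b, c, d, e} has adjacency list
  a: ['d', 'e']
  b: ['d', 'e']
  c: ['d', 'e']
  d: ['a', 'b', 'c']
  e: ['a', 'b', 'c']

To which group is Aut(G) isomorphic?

S_2 × S_3

The vertices split by degree into {d, e} (degree 3) and {a, b, c} (degree 2); every edge runs between the two parts, so G is the complete bipartite graph K_{2,3}. The parts have unequal sizes, so no automorphism swaps them; each part is permuted independently, giving S_2 × S_3 of order 2!·3! = 12.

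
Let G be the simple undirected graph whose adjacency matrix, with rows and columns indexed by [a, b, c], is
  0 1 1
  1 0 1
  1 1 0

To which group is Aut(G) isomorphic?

the symmetric group on 3 letters

All 3 vertices are pairwise adjacent: G = K_3. Every bijection on the vertex set is an automorphism of K_3; hence Aut(K_3) ≅ S_3, order 6.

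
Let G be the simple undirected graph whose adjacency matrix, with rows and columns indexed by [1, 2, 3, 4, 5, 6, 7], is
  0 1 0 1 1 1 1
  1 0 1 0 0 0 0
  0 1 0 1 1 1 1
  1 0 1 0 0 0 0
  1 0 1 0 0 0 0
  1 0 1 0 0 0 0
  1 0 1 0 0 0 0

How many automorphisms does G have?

240

The vertices split by degree into {1, 3} (degree 5) and {2, 4, 5, 6, 7} (degree 2); every edge runs between the two parts, so G is the complete bipartite graph K_{2,5}. The parts have unequal sizes, so no automorphism swaps them; each part is permuted independently, giving S_2 × S_5 of order 2!·5! = 240.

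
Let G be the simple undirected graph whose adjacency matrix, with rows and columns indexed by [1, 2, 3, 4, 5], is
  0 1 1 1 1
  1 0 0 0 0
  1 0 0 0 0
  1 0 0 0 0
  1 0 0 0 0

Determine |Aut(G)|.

Vertex 1 has degree 4 and every other vertex has degree 1, so G is the star K_{1,4} with centre 1. The 4 leaves are pairwise interchangeable while the centre is fixed, giving Aut(G) = S_4.

24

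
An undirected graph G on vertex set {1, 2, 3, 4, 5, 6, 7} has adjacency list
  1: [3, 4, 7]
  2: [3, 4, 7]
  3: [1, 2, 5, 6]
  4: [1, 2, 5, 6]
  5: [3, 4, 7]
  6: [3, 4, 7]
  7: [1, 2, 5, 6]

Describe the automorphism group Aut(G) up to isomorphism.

S_4 × S_3

The vertices split by degree into {3, 4, 7} (degree 4) and {1, 2, 5, 6} (degree 3); every edge runs between the two parts, so G is the complete bipartite graph K_{3,4}. Automorphisms preserve the bipartition setwise (since the parts differ in size) and act as S_4 × S_3 within it; |Aut| = 144.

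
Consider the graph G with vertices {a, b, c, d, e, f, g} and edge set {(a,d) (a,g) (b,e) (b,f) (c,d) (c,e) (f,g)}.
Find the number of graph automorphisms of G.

G is 2-regular and connected on 7 vertices, i.e. the cycle C_7. The automorphisms of the 7-cycle are exactly the symmetries of a regular 7-gon: the dihedral group D_7, |D_7| = 14.

14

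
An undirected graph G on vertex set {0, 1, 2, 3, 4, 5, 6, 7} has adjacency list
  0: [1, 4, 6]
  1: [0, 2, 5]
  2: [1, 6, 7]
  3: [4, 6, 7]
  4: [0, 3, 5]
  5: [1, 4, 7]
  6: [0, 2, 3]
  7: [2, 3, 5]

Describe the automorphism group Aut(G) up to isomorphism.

G is 3-regular and bipartite on 2^3 = 8 vertices with girth 4; it is the hypercube graph Q_3. Aut(Q_3) consists of the signed permutations of the 3 coordinate axes: 3! permutations times 2^3 sign flips, so |Aut| = 2^3·3! = 48.

the hyperoctahedral group B_3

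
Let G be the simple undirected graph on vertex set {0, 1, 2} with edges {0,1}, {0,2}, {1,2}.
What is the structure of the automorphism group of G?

All 3 vertices are pairwise adjacent: G = K_3. Every bijection on the vertex set is an automorphism of K_3; hence Aut(K_3) ≅ S_3, order 6.

the symmetric group on 3 letters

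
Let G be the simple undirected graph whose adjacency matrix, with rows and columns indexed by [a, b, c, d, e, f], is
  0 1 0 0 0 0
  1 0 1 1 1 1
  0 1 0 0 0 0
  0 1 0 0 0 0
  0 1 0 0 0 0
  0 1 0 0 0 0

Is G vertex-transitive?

No

Vertex b is the only vertex of degree 5, so every automorphism fixes it; G is not vertex-transitive.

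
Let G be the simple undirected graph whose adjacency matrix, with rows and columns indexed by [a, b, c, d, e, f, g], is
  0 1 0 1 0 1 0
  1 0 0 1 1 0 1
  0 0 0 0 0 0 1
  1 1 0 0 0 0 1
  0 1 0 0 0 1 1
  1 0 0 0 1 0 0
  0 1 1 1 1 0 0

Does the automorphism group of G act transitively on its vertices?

Vertex c is the only vertex of degree 1, so every automorphism fixes it; G is not vertex-transitive.

No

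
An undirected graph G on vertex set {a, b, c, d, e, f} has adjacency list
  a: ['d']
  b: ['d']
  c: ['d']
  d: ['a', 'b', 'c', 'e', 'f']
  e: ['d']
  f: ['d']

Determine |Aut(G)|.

Vertex d has degree 5 and every other vertex has degree 1, so G is the star K_{1,5} with centre d. Any automorphism fixes the centre and permutes the 5 leaves freely, so Aut(G) ≅ S_5 of order 5! = 120.

120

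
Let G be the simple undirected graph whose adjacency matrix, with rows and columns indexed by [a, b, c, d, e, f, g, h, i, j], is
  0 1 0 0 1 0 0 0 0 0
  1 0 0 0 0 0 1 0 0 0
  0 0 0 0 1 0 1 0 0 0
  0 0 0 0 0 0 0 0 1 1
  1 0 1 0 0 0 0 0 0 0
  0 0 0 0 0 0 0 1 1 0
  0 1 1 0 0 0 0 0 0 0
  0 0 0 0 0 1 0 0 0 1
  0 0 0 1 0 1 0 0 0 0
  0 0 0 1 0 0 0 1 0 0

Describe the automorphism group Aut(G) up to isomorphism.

G has two connected components, {a, b, c, e, g} and {d, f, h, i, j}; each is 2-regular, so G = C_5 ⊔ C_5. Aut of a disjoint union of two copies of C_5 is the wreath product D_5 ≀ Z_2, of order 2·10² = 200.

D_5 ≀ Z_2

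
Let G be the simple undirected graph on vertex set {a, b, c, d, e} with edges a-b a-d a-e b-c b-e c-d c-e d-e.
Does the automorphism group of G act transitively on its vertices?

No

Vertex e is the only vertex of degree 4, so every automorphism fixes it; G is not vertex-transitive.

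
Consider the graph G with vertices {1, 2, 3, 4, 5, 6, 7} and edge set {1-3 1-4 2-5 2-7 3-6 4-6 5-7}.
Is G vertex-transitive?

G has two connected components, {1, 3, 4, 6} and {2, 5, 7}; each is 2-regular, so G = C_4 ⊔ C_3. The orbit of 1 under Aut(G) is {1, 3, 4, 6}, which does not contain 2, so G is not vertex-transitive.

No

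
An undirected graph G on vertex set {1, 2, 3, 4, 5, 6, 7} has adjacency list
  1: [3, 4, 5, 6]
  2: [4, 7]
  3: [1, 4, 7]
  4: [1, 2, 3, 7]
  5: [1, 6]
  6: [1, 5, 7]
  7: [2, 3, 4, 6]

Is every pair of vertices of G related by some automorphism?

No

Automorphisms preserve degree, but G has vertices of degree 2 and vertices of degree 4; no automorphism maps one to the other, so G is not vertex-transitive.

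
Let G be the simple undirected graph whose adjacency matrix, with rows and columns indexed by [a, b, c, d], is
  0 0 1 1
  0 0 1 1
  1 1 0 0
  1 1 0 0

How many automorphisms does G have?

G is 2-regular and bipartite with parts {c, d} and {a, b} (each part is independent and every cross-pair is an edge), so G = K_{2,2}. Each part can be permuted independently (S_2 × S_2) and the two equal-size parts can also be swapped, giving (S_2 × S_2) ⋊ Z_2 of order 2·(2!)² = 8.

8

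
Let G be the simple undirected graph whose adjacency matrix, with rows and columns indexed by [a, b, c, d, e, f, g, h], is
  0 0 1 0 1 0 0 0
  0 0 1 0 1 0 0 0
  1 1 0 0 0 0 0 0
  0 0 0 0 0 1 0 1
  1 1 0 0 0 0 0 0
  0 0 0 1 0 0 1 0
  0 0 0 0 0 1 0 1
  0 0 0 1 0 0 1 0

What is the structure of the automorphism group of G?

G has two connected components, {d, f, g, h} and {a, b, c, e}; each is 2-regular, so G = C_4 ⊔ C_4. With two isomorphic components, Aut(G) = Aut(C_4) ≀ S_2 = (D_4 × D_4) ⋊ Z_2: permute each cycle by D_4, then optionally swap the two cycles. Order 2·(2·4)² = 128.

(D_4 × D_4) ⋊ Z_2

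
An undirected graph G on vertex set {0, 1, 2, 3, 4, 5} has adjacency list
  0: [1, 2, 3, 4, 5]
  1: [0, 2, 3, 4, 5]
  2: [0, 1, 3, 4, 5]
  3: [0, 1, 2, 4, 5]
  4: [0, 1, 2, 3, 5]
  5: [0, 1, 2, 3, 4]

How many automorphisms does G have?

Every vertex has degree 5, so G is the complete graph K_6. Every bijection on the vertex set is an automorphism of K_6; hence Aut(K_6) ≅ S_6, order 720.

720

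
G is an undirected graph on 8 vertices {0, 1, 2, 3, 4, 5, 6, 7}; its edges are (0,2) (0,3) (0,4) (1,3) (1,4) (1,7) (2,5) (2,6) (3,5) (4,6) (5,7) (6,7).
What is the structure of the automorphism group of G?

G is 3-regular and bipartite on 2^3 = 8 vertices with girth 4; it is the hypercube graph Q_3. The symmetry group of the 3-cube is the hyperoctahedral group B_3 = Z_2 ≀ S_3, of order 2^3·3! = 48.

the hyperoctahedral group B_3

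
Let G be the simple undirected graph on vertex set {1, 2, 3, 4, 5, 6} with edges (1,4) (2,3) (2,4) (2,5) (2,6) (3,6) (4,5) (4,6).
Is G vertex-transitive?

Vertex 1 is the only vertex of degree 1, so every automorphism fixes it; G is not vertex-transitive.

No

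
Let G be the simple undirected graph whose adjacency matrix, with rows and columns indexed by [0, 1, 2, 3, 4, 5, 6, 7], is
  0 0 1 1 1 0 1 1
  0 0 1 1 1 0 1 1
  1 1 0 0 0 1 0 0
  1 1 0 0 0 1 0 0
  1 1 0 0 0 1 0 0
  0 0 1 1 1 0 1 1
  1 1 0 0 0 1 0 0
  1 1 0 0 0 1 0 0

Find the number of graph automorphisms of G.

The vertices split by degree into {0, 1, 5} (degree 5) and {2, 3, 4, 6, 7} (degree 3); every edge runs between the two parts, so G is the complete bipartite graph K_{3,5}. Automorphisms preserve the bipartition setwise (since the parts differ in size) and act as S_3 × S_5 within it; |Aut| = 720.

720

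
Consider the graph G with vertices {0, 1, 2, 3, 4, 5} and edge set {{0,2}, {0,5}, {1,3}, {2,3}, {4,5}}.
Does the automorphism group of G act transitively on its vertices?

Automorphisms preserve degree, but G has vertices of degree 1 and vertices of degree 2; no automorphism maps one to the other, so G is not vertex-transitive.

No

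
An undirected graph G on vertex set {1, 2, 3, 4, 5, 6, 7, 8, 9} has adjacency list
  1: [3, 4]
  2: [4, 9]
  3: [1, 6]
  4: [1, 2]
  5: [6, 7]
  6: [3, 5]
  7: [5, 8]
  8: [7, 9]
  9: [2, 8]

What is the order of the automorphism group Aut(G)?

18

Every vertex has degree 2 and the graph is connected, so G is the 9-cycle C_9. C_9 has 9 rotations and 9 reflections, so Aut(C_9) ≅ D_9 of order 18.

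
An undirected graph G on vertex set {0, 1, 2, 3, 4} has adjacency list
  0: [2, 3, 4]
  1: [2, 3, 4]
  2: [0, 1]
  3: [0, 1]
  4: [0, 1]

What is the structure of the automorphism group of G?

The vertices split by degree into {0, 1} (degree 3) and {2, 3, 4} (degree 2); every edge runs between the two parts, so G is the complete bipartite graph K_{2,3}. The parts have unequal sizes, so no automorphism swaps them; each part is permuted independently, giving S_2 × S_3 of order 2!·3! = 12.

S_2 × S_3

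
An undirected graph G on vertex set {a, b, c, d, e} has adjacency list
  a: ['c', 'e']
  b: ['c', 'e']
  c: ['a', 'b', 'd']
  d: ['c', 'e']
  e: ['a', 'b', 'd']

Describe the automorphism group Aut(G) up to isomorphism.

S_3 × S_2

The vertices split by degree into {c, e} (degree 3) and {a, b, d} (degree 2); every edge runs between the two parts, so G is the complete bipartite graph K_{2,3}. Automorphisms preserve the bipartition setwise (since the parts differ in size) and act as S_3 × S_2 within it; |Aut| = 12.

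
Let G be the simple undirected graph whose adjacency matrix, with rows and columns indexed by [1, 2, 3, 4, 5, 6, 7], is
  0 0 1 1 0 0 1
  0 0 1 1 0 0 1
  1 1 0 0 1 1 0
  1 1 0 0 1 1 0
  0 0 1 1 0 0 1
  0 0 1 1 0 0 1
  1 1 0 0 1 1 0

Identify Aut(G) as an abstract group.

S_4 × S_3

The vertices split by degree into {3, 4, 7} (degree 4) and {1, 2, 5, 6} (degree 3); every edge runs between the two parts, so G is the complete bipartite graph K_{3,4}. Automorphisms preserve the bipartition setwise (since the parts differ in size) and act as S_4 × S_3 within it; |Aut| = 144.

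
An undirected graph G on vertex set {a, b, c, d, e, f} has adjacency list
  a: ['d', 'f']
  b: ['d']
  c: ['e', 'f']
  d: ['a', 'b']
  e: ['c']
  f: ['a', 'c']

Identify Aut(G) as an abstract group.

C_2

The degree sequence is [2, 1, 2, 2, 1, 2]; the two degree-1 vertices b and e are the ends of a path, so G = P_6. A path has exactly one nontrivial symmetry — reversal — giving Aut(G) of order 2.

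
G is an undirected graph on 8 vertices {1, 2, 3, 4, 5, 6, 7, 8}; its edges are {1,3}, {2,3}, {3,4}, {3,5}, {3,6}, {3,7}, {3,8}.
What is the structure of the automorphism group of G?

Vertex 3 has degree 7 and every other vertex has degree 1, so G is the star K_{1,7} with centre 3. Any automorphism fixes the centre and permutes the 7 leaves freely, so Aut(G) ≅ S_7 of order 7! = 5040.

S_7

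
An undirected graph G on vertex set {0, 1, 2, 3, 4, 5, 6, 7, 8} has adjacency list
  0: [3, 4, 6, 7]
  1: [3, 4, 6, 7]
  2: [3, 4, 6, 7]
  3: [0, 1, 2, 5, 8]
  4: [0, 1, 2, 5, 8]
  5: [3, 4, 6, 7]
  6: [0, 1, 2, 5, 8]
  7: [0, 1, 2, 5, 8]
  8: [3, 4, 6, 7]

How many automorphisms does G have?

2880

The vertices split by degree into {3, 4, 6, 7} (degree 5) and {0, 1, 2, 5, 8} (degree 4); every edge runs between the two parts, so G is the complete bipartite graph K_{4,5}. Automorphisms preserve the bipartition setwise (since the parts differ in size) and act as S_5 × S_4 within it; |Aut| = 2880.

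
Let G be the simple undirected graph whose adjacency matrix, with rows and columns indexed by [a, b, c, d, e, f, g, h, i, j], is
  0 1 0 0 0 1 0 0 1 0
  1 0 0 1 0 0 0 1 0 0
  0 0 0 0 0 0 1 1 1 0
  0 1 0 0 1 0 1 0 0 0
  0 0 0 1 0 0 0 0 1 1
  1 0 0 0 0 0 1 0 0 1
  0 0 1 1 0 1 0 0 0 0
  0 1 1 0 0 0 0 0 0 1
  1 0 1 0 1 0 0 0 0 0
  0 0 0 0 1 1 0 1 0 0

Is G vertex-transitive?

Yes

G is 3-regular on 10 vertices with no triangles and no 4-cycles (girth 5): this is the Petersen graph. Viewing the Petersen graph as the Kneser graph K(5,2) — vertices are 2-subsets of {1,…,5}, edges join disjoint pairs — its automorphisms are exactly the permutations of the 5-element set, so Aut ≅ S_5 of order 120. Under this action every vertex can be carried to every other, so G is vertex-transitive.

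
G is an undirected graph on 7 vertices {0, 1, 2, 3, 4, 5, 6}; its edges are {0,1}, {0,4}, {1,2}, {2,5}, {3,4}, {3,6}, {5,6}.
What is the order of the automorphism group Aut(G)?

14

Every vertex has degree 2 and the graph is connected, so G is the 7-cycle C_7. C_7 has 7 rotations and 7 reflections, so Aut(C_7) ≅ D_7 of order 14.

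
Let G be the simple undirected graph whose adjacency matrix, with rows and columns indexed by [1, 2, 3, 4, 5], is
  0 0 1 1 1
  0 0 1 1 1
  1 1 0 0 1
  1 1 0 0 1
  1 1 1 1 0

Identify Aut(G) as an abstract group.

Vertex 5 is the unique vertex of degree 4; the remaining 4 vertices each have degree 3 and induce a cycle, so G is the wheel on 5 vertices with hub 5. With the hub fixed, the remaining symmetry is that of the rim cycle C_4, giving the dihedral group D_4.

D_4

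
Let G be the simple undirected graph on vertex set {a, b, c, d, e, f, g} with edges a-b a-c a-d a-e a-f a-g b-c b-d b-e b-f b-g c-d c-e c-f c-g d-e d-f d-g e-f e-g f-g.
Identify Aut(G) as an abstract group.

the symmetric group on 7 letters

Every vertex has degree 6, so G is the complete graph K_7. Any permutation of the 7 vertices preserves K_7, so Aut(K_7) = S_7 of order 7! = 5040.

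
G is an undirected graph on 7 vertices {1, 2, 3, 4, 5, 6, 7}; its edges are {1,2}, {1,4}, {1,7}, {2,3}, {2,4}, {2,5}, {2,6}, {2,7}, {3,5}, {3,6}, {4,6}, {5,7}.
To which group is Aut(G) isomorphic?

Vertex 2 is the unique vertex of degree 6; the remaining 6 vertices each have degree 3 and induce a cycle, so G is the wheel on 7 vertices with hub 2. With the hub fixed, the remaining symmetry is that of the rim cycle C_6, giving the dihedral group D_6.

the dihedral group of order 12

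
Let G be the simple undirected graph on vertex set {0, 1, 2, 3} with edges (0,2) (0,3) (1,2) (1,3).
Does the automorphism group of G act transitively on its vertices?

Yes

G is 2-regular and bipartite on 2^2 = 4 vertices with girth 4; it is the hypercube graph Q_2. Aut(Q_2) consists of the signed permutations of the 2 coordinate axes: 2! permutations times 2^2 sign flips, so |Aut| = 2^2·2! = 8. Under this action every vertex can be carried to every other, so G is vertex-transitive.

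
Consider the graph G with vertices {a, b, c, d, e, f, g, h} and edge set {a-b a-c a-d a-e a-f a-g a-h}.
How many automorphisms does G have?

5040

Vertex a has degree 7 and every other vertex has degree 1, so G is the star K_{1,7} with centre a. Any automorphism fixes the centre and permutes the 7 leaves freely, so Aut(G) ≅ S_7 of order 7! = 5040.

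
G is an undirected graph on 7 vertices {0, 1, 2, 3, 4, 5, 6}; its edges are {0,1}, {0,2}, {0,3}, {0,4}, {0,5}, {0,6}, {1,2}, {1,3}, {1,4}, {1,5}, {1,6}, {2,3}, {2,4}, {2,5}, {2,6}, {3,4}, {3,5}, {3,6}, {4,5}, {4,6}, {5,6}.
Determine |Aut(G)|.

Every vertex has degree 6, so G is the complete graph K_7. Every bijection on the vertex set is an automorphism of K_7; hence Aut(K_7) ≅ S_7, order 5040.

5040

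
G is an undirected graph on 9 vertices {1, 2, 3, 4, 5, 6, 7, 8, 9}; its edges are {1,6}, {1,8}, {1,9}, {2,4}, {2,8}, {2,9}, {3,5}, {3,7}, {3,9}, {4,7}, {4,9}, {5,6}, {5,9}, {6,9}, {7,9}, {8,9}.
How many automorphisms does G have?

Vertex 9 is the unique vertex of degree 8; the remaining 8 vertices each have degree 3 and induce a cycle, so G is the wheel on 9 vertices with hub 9. With the hub fixed, the remaining symmetry is that of the rim cycle C_8, giving the dihedral group D_8.

16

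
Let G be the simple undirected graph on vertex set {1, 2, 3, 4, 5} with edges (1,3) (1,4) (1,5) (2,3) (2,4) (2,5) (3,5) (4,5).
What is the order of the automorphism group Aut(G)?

8

Vertex 5 is the unique vertex of degree 4; the remaining 4 vertices each have degree 3 and induce a cycle, so G is the wheel on 5 vertices with hub 5. Every automorphism fixes the hub and acts on the rim 4-cycle, so Aut(G) ≅ Aut(C_4) = D_4 of order 8.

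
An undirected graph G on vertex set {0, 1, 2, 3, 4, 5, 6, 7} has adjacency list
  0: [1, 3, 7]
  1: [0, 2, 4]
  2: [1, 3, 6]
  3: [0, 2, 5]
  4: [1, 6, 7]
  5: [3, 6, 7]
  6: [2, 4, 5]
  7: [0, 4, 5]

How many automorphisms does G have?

48

G is 3-regular and bipartite on 2^3 = 8 vertices with girth 4; it is the hypercube graph Q_3. Aut(Q_3) consists of the signed permutations of the 3 coordinate axes: 3! permutations times 2^3 sign flips, so |Aut| = 2^3·3! = 48.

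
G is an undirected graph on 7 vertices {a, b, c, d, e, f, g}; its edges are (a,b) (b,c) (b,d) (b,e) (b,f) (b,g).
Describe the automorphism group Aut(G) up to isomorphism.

S_6

Vertex b has degree 6 and every other vertex has degree 1, so G is the star K_{1,6} with centre b. Any automorphism fixes the centre and permutes the 6 leaves freely, so Aut(G) ≅ S_6 of order 6! = 720.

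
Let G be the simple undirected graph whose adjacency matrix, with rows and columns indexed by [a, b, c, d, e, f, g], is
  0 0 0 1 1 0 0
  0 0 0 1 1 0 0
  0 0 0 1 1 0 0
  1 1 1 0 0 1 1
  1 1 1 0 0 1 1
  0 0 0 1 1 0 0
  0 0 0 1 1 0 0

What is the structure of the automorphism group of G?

S_2 × S_5

The vertices split by degree into {d, e} (degree 5) and {a, b, c, f, g} (degree 2); every edge runs between the two parts, so G is the complete bipartite graph K_{2,5}. The parts have unequal sizes, so no automorphism swaps them; each part is permuted independently, giving S_2 × S_5 of order 2!·5! = 240.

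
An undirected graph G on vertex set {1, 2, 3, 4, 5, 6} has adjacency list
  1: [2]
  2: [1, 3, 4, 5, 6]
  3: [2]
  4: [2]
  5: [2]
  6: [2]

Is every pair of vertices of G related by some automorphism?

No

Vertex 2 is the only vertex of degree 5, so every automorphism fixes it; G is not vertex-transitive.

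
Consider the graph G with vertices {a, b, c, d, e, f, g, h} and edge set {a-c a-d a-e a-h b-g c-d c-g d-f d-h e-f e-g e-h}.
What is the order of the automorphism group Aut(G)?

The degree sequence is [4, 1, 3, 4, 4, 2, 3, 3]. Checking the degree-preserving permutations of the vertex set shows that none except the identity preserves every edge, so Aut(G) is trivial.

1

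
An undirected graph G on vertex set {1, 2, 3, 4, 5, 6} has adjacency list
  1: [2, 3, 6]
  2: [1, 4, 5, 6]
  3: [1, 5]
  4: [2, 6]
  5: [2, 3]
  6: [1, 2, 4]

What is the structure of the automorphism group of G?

The degree sequence is [3, 4, 2, 2, 2, 3]. Checking the degree-preserving permutations of the vertex set shows that none except the identity preserves every edge, so Aut(G) is trivial.

the trivial group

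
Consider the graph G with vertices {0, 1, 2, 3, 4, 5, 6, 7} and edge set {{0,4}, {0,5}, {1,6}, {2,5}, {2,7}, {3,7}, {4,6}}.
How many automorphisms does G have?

The degree sequence is [2, 1, 2, 1, 2, 2, 2, 2]; the two degree-1 vertices 1 and 3 are the ends of a path, so G = P_8. A path has exactly one nontrivial symmetry — reversal — giving Aut(G) of order 2.

2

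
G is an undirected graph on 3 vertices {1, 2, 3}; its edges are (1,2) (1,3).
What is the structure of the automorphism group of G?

The degree sequence is [2, 1, 1]; the two degree-1 vertices 2 and 3 are the ends of a path, so G = P_3. A path has exactly one nontrivial symmetry — reversal — giving Aut(G) of order 2.

the cyclic group of order 2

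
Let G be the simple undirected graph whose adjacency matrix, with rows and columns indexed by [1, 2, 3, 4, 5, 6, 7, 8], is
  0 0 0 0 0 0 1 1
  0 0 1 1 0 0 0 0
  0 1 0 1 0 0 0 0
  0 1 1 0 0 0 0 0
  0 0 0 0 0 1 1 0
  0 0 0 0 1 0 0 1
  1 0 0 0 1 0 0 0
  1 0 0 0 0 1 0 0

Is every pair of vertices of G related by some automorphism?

No

G has two connected components, {1, 5, 6, 7, 8} and {2, 3, 4}; each is 2-regular, so G = C_5 ⊔ C_3. The orbit of 1 under Aut(G) is {1, 5, 6, 7, 8}, which does not contain 2, so G is not vertex-transitive.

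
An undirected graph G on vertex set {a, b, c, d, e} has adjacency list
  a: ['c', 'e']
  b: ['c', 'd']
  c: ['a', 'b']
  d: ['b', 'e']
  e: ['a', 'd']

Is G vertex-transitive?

Yes

G is 2-regular and connected on 5 vertices, i.e. the cycle C_5. The automorphisms of the 5-cycle are exactly the symmetries of a regular 5-gon: the dihedral group D_5, |D_5| = 10. Under this action every vertex can be carried to every other, so G is vertex-transitive.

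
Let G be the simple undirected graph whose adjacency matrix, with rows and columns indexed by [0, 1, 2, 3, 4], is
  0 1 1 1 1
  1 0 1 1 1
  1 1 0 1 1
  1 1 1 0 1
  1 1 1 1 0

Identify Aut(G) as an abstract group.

Every vertex has degree 4, so G is the complete graph K_5. Every bijection on the vertex set is an automorphism of K_5; hence Aut(K_5) ≅ S_5, order 120.

the symmetric group on 5 letters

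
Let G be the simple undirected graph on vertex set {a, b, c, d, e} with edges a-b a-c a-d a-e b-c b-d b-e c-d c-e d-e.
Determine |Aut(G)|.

Every vertex has degree 4, so G is the complete graph K_5. Every bijection on the vertex set is an automorphism of K_5; hence Aut(K_5) ≅ S_5, order 120.

120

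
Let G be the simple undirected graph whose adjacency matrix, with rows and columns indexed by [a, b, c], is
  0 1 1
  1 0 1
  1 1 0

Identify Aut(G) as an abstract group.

the symmetric group on 3 letters

Every vertex has degree 2, so G is the complete graph K_3. Every bijection on the vertex set is an automorphism of K_3; hence Aut(K_3) ≅ S_3, order 6.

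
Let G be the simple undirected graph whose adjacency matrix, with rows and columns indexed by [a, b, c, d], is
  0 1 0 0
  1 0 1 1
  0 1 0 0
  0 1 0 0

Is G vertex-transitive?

Vertex b is the only vertex of degree 3, so every automorphism fixes it; G is not vertex-transitive.

No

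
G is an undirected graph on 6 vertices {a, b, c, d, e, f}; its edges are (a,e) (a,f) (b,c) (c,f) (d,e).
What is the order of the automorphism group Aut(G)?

The degree sequence is [2, 1, 2, 1, 2, 2]; the two degree-1 vertices b and d are the ends of a path, so G = P_6. A path has exactly one nontrivial symmetry — reversal — giving Aut(G) of order 2.

2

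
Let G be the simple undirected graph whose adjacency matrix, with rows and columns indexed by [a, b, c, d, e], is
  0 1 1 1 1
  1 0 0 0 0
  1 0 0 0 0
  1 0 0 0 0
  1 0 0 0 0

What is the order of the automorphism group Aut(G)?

24

Vertex a has degree 4 and every other vertex has degree 1, so G is the star K_{1,4} with centre a. Any automorphism fixes the centre and permutes the 4 leaves freely, so Aut(G) ≅ S_4 of order 4! = 24.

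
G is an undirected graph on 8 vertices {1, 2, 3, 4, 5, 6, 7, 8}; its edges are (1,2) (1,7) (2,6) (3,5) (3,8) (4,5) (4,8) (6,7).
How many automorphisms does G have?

G has two connected components, {1, 2, 6, 7} and {3, 4, 5, 8}; each is 2-regular, so G = C_4 ⊔ C_4. With two isomorphic components, Aut(G) = Aut(C_4) ≀ S_2 = (D_4 × D_4) ⋊ Z_2: permute each cycle by D_4, then optionally swap the two cycles. Order 2·(2·4)² = 128.

128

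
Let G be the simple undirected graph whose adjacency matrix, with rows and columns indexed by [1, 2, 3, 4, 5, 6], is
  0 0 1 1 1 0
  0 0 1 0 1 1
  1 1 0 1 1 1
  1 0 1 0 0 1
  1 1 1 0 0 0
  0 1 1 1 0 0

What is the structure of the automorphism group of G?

Vertex 3 is the unique vertex of degree 5; the remaining 5 vertices each have degree 3 and induce a cycle, so G is the wheel on 6 vertices with hub 3. Every automorphism fixes the hub and acts on the rim 5-cycle, so Aut(G) ≅ Aut(C_5) = D_5 of order 10.

D_5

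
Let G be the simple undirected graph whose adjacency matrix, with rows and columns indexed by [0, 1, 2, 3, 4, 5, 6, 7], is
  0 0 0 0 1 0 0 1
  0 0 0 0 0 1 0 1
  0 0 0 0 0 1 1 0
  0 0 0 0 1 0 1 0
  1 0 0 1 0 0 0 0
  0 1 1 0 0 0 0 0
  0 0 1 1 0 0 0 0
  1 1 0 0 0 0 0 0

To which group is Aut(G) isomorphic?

D_8

G is 2-regular and connected on 8 vertices, i.e. the cycle C_8. C_8 has 8 rotations and 8 reflections, so Aut(C_8) ≅ D_8 of order 16.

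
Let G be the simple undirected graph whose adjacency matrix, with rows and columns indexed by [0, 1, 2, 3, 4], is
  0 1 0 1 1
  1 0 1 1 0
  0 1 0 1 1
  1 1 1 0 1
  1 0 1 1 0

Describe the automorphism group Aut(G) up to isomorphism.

Vertex 3 is the unique vertex of degree 4; the remaining 4 vertices each have degree 3 and induce a cycle, so G is the wheel on 5 vertices with hub 3. Every automorphism fixes the hub and acts on the rim 4-cycle, so Aut(G) ≅ Aut(C_4) = D_4 of order 8.

the dihedral group of order 8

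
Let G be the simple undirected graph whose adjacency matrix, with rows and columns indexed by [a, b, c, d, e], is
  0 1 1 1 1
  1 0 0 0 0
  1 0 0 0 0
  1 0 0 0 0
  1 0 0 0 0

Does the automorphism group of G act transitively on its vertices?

No

Vertex a is the only vertex of degree 4, so every automorphism fixes it; G is not vertex-transitive.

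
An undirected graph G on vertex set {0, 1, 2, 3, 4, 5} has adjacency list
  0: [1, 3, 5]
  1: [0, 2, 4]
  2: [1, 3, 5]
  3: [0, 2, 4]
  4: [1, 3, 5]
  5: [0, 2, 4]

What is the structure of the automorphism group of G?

(S_3 × S_3) ⋊ Z_2

G is 3-regular and bipartite with parts {0, 2, 4} and {1, 3, 5} (each part is independent and every cross-pair is an edge), so G = K_{3,3}. Each part can be permuted independently (S_3 × S_3) and the two equal-size parts can also be swapped, giving (S_3 × S_3) ⋊ Z_2 of order 2·(3!)² = 72.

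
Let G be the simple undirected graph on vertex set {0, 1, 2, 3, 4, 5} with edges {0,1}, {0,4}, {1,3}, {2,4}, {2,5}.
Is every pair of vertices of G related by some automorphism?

Automorphisms preserve degree, but G has vertices of degree 1 and vertices of degree 2; no automorphism maps one to the other, so G is not vertex-transitive.

No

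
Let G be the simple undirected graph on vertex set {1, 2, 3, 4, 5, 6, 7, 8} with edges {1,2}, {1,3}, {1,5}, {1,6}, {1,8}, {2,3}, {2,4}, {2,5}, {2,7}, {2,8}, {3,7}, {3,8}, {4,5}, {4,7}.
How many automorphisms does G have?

Degrees alone do not determine every vertex (e.g. 4 and 5 both have degree 3), but their neighbour-degree multisets differ: N(4) has degrees [3, 3, 6] while N(5) has degrees [3, 5, 6]. Repeating this refinement separates all vertices, so the only automorphism is the identity.

1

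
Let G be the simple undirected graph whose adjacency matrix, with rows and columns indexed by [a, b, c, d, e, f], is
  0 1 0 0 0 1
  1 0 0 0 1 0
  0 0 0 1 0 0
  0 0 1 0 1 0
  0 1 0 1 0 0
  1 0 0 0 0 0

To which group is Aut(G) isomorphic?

The degree sequence is [2, 2, 1, 2, 2, 1]; the two degree-1 vertices c and f are the ends of a path, so G = P_6. The only nontrivial automorphism of a path is the end-to-end reflection, so Aut(G) ≅ Z_2.

the cyclic group of order 2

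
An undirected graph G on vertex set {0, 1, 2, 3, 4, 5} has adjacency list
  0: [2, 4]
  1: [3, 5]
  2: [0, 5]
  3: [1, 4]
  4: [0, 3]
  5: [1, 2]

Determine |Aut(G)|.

12

Every vertex has degree 2 and the graph is connected, so G is the 6-cycle C_6. The automorphisms of the 6-cycle are exactly the symmetries of a regular 6-gon: the dihedral group D_6, |D_6| = 12.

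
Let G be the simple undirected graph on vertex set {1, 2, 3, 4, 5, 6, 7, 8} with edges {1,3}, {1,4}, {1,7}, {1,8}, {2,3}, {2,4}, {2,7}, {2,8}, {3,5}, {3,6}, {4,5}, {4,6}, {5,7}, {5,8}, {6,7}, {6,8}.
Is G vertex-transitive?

G is 4-regular and bipartite with parts {1, 2, 5, 6} and {3, 4, 7, 8} (each part is independent and every cross-pair is an edge), so G = K_{4,4}. Each part can be permuted independently (S_4 × S_4) and the two equal-size parts can also be swapped, giving (S_4 × S_4) ⋊ Z_2 of order 2·(4!)² = 1152. This group acts transitively on the 8 vertices.

Yes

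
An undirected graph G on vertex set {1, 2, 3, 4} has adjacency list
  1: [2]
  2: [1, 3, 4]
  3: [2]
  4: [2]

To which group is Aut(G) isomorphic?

S_3

Vertex 2 has degree 3 and every other vertex has degree 1, so G is the star K_{1,3} with centre 2. Any automorphism fixes the centre and permutes the 3 leaves freely, so Aut(G) ≅ S_3 of order 3! = 6.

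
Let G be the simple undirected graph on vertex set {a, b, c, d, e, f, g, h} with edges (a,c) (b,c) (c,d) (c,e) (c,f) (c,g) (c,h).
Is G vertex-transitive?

No

Vertex c is the only vertex of degree 7, so every automorphism fixes it; G is not vertex-transitive.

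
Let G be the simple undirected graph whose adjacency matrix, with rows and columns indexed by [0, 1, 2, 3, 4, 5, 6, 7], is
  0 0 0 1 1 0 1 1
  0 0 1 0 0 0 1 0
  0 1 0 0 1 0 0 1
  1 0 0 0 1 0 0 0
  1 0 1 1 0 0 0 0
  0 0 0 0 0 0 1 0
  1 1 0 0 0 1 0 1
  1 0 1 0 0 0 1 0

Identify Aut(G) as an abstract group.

The degree sequence is [4, 2, 3, 2, 3, 1, 4, 3]. Checking the degree-preserving permutations of the vertex set shows that none except the identity preserves every edge, so Aut(G) is trivial.

the trivial group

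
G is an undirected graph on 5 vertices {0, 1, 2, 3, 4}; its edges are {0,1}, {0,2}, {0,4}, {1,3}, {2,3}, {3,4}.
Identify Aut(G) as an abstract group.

S_3 × S_2

The vertices split by degree into {0, 3} (degree 3) and {1, 2, 4} (degree 2); every edge runs between the two parts, so G is the complete bipartite graph K_{2,3}. The parts have unequal sizes, so no automorphism swaps them; each part is permuted independently, giving S_3 × S_2 of order 3!·2! = 12.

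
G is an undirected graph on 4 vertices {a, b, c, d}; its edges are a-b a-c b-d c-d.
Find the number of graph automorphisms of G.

8

G is 2-regular and bipartite on 2^2 = 4 vertices with girth 4; it is the hypercube graph Q_2. Aut(Q_2) consists of the signed permutations of the 2 coordinate axes: 2! permutations times 2^2 sign flips, so |Aut| = 2^2·2! = 8.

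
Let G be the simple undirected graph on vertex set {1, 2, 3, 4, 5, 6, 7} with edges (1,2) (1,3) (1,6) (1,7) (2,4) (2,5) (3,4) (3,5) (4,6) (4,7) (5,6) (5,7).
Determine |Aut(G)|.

The vertices split by degree into {1, 4, 5} (degree 4) and {2, 3, 6, 7} (degree 3); every edge runs between the two parts, so G is the complete bipartite graph K_{3,4}. Automorphisms preserve the bipartition setwise (since the parts differ in size) and act as S_4 × S_3 within it; |Aut| = 144.

144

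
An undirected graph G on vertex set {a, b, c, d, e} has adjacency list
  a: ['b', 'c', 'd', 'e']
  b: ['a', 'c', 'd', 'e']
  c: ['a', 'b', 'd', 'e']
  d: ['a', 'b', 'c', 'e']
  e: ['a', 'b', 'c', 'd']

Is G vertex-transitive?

Yes

All 5 vertices are pairwise adjacent: G = K_5. Every bijection on the vertex set is an automorphism of K_5; hence Aut(K_5) ≅ S_5, order 120. Under this action every vertex can be carried to every other, so G is vertex-transitive.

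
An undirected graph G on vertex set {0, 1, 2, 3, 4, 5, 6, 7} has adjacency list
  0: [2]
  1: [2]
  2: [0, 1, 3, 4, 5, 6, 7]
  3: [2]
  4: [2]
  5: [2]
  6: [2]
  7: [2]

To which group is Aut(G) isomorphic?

the symmetric group on 7 letters

Vertex 2 has degree 7 and every other vertex has degree 1, so G is the star K_{1,7} with centre 2. Any automorphism fixes the centre and permutes the 7 leaves freely, so Aut(G) ≅ S_7 of order 7! = 5040.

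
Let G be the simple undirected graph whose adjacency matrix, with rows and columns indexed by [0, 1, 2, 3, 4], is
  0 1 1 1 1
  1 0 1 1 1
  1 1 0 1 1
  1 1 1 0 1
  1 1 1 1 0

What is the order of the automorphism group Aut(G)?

120

Every vertex has degree 4, so G is the complete graph K_5. Every bijection on the vertex set is an automorphism of K_5; hence Aut(K_5) ≅ S_5, order 120.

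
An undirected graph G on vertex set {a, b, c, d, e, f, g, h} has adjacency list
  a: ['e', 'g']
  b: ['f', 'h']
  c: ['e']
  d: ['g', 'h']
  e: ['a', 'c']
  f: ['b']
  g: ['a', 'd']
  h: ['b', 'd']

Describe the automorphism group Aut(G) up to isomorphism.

Z_2

The degree sequence is [2, 2, 1, 2, 2, 1, 2, 2]; the two degree-1 vertices c and f are the ends of a path, so G = P_8. A path has exactly one nontrivial symmetry — reversal — giving Aut(G) of order 2.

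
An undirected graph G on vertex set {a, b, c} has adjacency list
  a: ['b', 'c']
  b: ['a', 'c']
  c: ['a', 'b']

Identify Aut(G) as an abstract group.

Every vertex has degree 2, so G is the complete graph K_3. Every bijection on the vertex set is an automorphism of K_3; hence Aut(K_3) ≅ S_3, order 6.

S_3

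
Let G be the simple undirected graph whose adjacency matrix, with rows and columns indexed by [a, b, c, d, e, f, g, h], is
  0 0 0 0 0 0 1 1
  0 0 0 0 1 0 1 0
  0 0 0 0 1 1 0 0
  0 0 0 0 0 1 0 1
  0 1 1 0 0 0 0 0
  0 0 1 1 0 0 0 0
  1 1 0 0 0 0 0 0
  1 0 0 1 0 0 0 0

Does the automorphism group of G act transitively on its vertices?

Every vertex has degree 2 and the graph is connected, so G is the 8-cycle C_8. The automorphisms of the 8-cycle are exactly the symmetries of a regular 8-gon: the dihedral group D_8, |D_8| = 16. Under this action every vertex can be carried to every other, so G is vertex-transitive.

Yes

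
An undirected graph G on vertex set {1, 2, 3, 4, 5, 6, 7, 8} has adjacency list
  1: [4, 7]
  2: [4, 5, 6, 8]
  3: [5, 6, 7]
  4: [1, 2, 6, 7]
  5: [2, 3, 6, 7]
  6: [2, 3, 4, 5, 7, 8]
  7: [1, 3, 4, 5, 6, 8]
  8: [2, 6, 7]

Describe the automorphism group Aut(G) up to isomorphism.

The degree sequence is [2, 4, 3, 4, 4, 6, 6, 3]. Checking the degree-preserving permutations of the vertex set shows that none except the identity preserves every edge, so Aut(G) is trivial.

{e}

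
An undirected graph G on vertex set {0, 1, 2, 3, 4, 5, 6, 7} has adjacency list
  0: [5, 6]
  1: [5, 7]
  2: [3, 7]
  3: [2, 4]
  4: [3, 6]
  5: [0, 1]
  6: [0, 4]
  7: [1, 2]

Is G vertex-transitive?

Yes

G is 2-regular and connected on 8 vertices, i.e. the cycle C_8. C_8 has 8 rotations and 8 reflections, so Aut(C_8) ≅ D_8 of order 16. Under this action every vertex can be carried to every other, so G is vertex-transitive.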